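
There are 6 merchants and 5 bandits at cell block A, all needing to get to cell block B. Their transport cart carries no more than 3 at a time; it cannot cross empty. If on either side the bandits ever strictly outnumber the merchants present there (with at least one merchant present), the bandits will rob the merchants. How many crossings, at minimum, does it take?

Counting alone: each trip to cell block B takes at most 3 across and each return brings at least 1 back, so after t trips out (and t−1 returns) at most 3t − (t−1) of the 11 are across; that first reaches 11 at t = 5, so at least 9 crossings are needed.
The plan below uses exactly 9 crossings, so it is optimal:
1. 3 bandits → cell block B.  (cell block A: 6M 2B; cell block B: 0M 3B)
2. 1 bandit ← cell block A.  (cell block A: 6M 3B; cell block B: 0M 2B)
3. 3 merchants → cell block B.  (cell block A: 3M 3B; cell block B: 3M 2B)
4. 1 merchant ← cell block A.  (cell block A: 4M 3B; cell block B: 2M 2B)
5. 2 merchants and 1 bandit → cell block B.  (cell block A: 2M 2B; cell block B: 4M 3B)
6. 1 merchant ← cell block A.  (cell block A: 3M 2B; cell block B: 3M 3B)
7. 2 merchants and 1 bandit → cell block B.  (cell block A: 1M 1B; cell block B: 5M 4B)
8. 1 merchant ← cell block A.  (cell block A: 2M 1B; cell block B: 4M 4B)
9. 2 merchants and 1 bandit → cell block B.  (cell block A: 0M 0B; cell block B: 6M 5B)

9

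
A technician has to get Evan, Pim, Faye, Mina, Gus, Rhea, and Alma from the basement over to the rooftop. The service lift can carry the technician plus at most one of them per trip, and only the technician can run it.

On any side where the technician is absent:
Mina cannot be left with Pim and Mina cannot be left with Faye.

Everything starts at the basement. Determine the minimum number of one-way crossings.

Counting alone: the technician can take at most 1 across per trip to the rooftop, so moving all 7 needs at least 7 loaded trips out, with a return between consecutive ones — at least 13 crossings.
The safety rule pushes this higher. Following every safe sequence of crossings, the most of the 7 that can be at the rooftop as the service lift arrives there on crossing 13 is 6 — never all 7.
So no plan with fewer than 15 crossings exists, and this one achieves 15:
1. Technician goes to the rooftop with Mina.  [the basement: Alma, Evan, Faye, Gus, Pim, Rhea | the rooftop: Mina]
2. Technician goes back to the basement alone.  [the basement: Alma, Evan, Faye, Gus, Pim, Rhea | the rooftop: Mina]
3. Technician goes to the rooftop with Evan.  [the basement: Alma, Faye, Gus, Pim, Rhea | the rooftop: Evan, Mina]
4. Technician goes back to the basement alone.  [the basement: Alma, Faye, Gus, Pim, Rhea | the rooftop: Evan, Mina]
5. Technician goes to the rooftop with Pim.  [the basement: Alma, Faye, Gus, Rhea | the rooftop: Evan, Mina, Pim]
6. Technician goes back to the basement with Mina.  [the basement: Alma, Faye, Gus, Mina, Rhea | the rooftop: Evan, Pim]
7. Technician goes to the rooftop with Faye.  [the basement: Alma, Gus, Mina, Rhea | the rooftop: Evan, Faye, Pim]
8. Technician goes back to the basement alone.  [the basement: Alma, Gus, Mina, Rhea | the rooftop: Evan, Faye, Pim]
9. Technician goes to the rooftop with Gus.  [the basement: Alma, Mina, Rhea | the rooftop: Evan, Faye, Gus, Pim]
10. Technician goes back to the basement alone.  [the basement: Alma, Mina, Rhea | the rooftop: Evan, Faye, Gus, Pim]
11. Technician goes to the rooftop with Rhea.  [the basement: Alma, Mina | the rooftop: Evan, Faye, Gus, Pim, Rhea]
12. Technician goes back to the basement alone.  [the basement: Alma, Mina | the rooftop: Evan, Faye, Gus, Pim, Rhea]
13. Technician goes to the rooftop with Alma.  [the basement: Mina | the rooftop: Alma, Evan, Faye, Gus, Pim, Rhea]
14. Technician goes back to the basement alone.  [the basement: Mina | the rooftop: Alma, Evan, Faye, Gus, Pim, Rhea]
15. Technician goes to the rooftop with Mina.  [the basement: — | the rooftop: Alma, Evan, Faye, Gus, Mina, Pim, Rhea]

15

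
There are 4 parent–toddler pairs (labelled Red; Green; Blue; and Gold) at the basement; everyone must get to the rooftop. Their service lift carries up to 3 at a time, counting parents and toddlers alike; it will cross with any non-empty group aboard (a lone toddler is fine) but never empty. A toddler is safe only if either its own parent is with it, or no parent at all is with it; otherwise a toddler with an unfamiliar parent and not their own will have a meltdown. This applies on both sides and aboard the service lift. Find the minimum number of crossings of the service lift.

9

Counting alone: each trip to the rooftop takes at most 3 across and each return brings at least 1 back, so after t trips out (and t−1 returns) at most 3t − (t−1) of the 8 are across; that first reaches 8 at t = 4, so at least 7 crossings are needed.
The safety rule pushes this higher. Following every safe sequence of crossings, the most of the 8 that can be at the rooftop as the service lift arrives there on crossing 7 is 7 — never all 8.
So no plan with fewer than 9 crossings exists, and this one achieves 9:
1. parent Red and toddler Red cross → the rooftop.
2. parent Red crosses ← the basement.
3. parent Green, parent Red, and toddler Green cross → the rooftop.
4. parent Red and toddler Red cross ← the basement.
5. parent Blue, parent Gold, and parent Red cross → the rooftop.
6. toddler Green crosses ← the basement.
7. toddler Green and toddler Red cross → the rooftop.
8. toddler Red crosses ← the basement.
9. toddler Blue, toddler Gold, and toddler Red cross → the rooftop.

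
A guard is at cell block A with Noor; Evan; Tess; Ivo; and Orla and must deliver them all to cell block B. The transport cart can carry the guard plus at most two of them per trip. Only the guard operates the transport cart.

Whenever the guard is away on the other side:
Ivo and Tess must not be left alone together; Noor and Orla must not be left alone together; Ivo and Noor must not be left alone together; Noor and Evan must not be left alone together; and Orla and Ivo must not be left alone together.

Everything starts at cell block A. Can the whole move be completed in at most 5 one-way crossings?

No

Counting alone: the guard can take at most 2 across per trip to cell block B, so moving all 5 needs at least 3 loaded trips out, with a return between consecutive ones — at least 5 crossings.
The safety rule pushes this higher. Following every safe sequence of crossings, the most of the 5 that can be at cell block B as the transport cart arrives there on crossing 5 is 4 — never all 5.
So the move cannot be finished within 5 crossings. (The shortest complete plan takes 7:)
1. Guard goes to cell block B with Ivo and Noor.
2. Guard goes back to cell block A with Noor.
3. Guard goes to cell block B with Evan and Noor.
4. Guard goes back to cell block A with Noor.
5. Guard goes to cell block B with Orla and Tess.
6. Guard goes back to cell block A with Ivo.
7. Guard goes to cell block B with Ivo and Noor.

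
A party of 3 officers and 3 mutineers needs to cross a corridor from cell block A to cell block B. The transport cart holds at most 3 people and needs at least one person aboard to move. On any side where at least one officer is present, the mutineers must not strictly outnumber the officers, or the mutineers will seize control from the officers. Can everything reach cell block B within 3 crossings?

Counting alone: each trip to cell block B takes at most 3 across and each return brings at least 1 back, so after t trips out (and t−1 returns) at most 3t − (t−1) of the 6 are across; that first reaches 6 at t = 3, so at least 5 crossings are needed.
Since 3 < 5, 3 crossings cannot be enough. (The shortest complete plan in fact takes 5:)
1. 2 mutineers → cell block B.  (cell block A: 3O 1M; cell block B: 0O 2M)
2. 1 mutineer ← cell block A.  (cell block A: 3O 2M; cell block B: 0O 1M)
3. 3 officers → cell block B.  (cell block A: 0O 2M; cell block B: 3O 1M)
4. 1 mutineer ← cell block A.  (cell block A: 0O 3M; cell block B: 3O 0M)
5. 3 mutineers → cell block B.  (cell block A: 0O 0M; cell block B: 3O 3M)

No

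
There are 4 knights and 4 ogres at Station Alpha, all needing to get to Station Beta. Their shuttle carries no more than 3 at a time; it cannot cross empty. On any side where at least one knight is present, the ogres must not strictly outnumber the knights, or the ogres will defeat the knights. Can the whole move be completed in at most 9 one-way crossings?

Yes — this plan uses 9 crossings (≤ 9):
1. 2 ogres → Station Beta.  (Station Alpha: 4K 2O; Station Beta: 0K 2O)
2. 1 ogre ← Station Alpha.  (Station Alpha: 4K 3O; Station Beta: 0K 1O)
3. 3 ogres → Station Beta.  (Station Alpha: 4K 0O; Station Beta: 0K 4O)
4. 1 ogre ← Station Alpha.  (Station Alpha: 4K 1O; Station Beta: 0K 3O)
5. 3 knights → Station Beta.  (Station Alpha: 1K 1O; Station Beta: 3K 3O)
6. 1 knight and 1 ogre ← Station Alpha.  (Station Alpha: 2K 2O; Station Beta: 2K 2O)
7. 2 knights → Station Beta.  (Station Alpha: 0K 2O; Station Beta: 4K 2O)
8. 1 ogre ← Station Alpha.  (Station Alpha: 0K 3O; Station Beta: 4K 1O)
9. 3 ogres → Station Beta.  (Station Alpha: 0K 0O; Station Beta: 4K 4O)

Yes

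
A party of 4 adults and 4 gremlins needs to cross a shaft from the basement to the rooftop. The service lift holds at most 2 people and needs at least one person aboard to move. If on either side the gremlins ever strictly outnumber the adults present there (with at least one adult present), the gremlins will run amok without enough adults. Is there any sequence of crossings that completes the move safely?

No

Following every safe sequence of crossings from the start, the most of the 8 that can be at the rooftop as the service lift arrives there on crossings 1, 3, 5 is 2, 3, 4 respectively; the best ever achieved is 4 of 8.
From crossing 7 on, no configuration arises that was not already reachable earlier: only 11 distinct safe configurations (who is on which side, and where the service lift is) can ever be reached, none of them has everyone across, and every continuation just revisits them. They are: 0 adults + 0 gremlins across (service lift back at the start); 0 adults + 1 gremlin across (service lift there); 0 adults + 1 gremlin across (service lift back at the start); 0 adults + 2 gremlins across (service lift there); 0 adults + 2 gremlins across (service lift back at the start); 0 adults + 3 gremlins across (service lift there); 0 adults + 3 gremlins across (service lift back at the start); 0 adults + 4 gremlins across (service lift there); 1 adult + 1 gremlin across (service lift there); 1 adult + 1 gremlin across (service lift back at the start); 2 adults + 2 gremlins across (service lift there). So no valid plan exists.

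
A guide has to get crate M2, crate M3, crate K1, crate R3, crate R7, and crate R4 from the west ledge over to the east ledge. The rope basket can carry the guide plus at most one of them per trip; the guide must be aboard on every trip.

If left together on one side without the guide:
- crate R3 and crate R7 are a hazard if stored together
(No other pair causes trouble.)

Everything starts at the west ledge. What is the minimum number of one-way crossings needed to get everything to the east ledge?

Counting alone: the guide can take at most 1 across per trip to the east ledge, so moving all 6 needs at least 6 loaded trips out, with a return between consecutive ones — at least 11 crossings.
The plan below uses exactly 11 crossings, so it is optimal:
1. Guide goes to the east ledge with crate R3.
2. Guide goes back to the west ledge alone.
3. Guide goes to the east ledge with crate M2.
4. Guide goes back to the west ledge alone.
5. Guide goes to the east ledge with crate M3.
6. Guide goes back to the west ledge alone.
7. Guide goes to the east ledge with crate K1.
8. Guide goes back to the west ledge alone.
9. Guide goes to the east ledge with crate R4.
10. Guide goes back to the west ledge alone.
11. Guide goes to the east ledge with crate R7.

11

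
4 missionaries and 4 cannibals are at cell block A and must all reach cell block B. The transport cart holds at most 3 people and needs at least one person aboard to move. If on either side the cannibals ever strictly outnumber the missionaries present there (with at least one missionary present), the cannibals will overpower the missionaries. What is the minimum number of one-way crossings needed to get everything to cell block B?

9

Counting alone: each trip to cell block B takes at most 3 across and each return brings at least 1 back, so after t trips out (and t−1 returns) at most 3t − (t−1) of the 8 are across; that first reaches 8 at t = 4, so at least 7 crossings are needed.
The safety rule pushes this higher. Following every safe sequence of crossings, the most of the 8 that can be at cell block B as the transport cart arrives there on crossing 7 is 7 — never all 8.
So no plan with fewer than 9 crossings exists, and this one achieves 9:
1. 2 cannibals → cell block B.  (cell block A: 4M 2C; cell block B: 0M 2C)
2. 1 cannibal ← cell block A.  (cell block A: 4M 3C; cell block B: 0M 1C)
3. 3 cannibals → cell block B.  (cell block A: 4M 0C; cell block B: 0M 4C)
4. 1 cannibal ← cell block A.  (cell block A: 4M 1C; cell block B: 0M 3C)
5. 3 missionaries → cell block B.  (cell block A: 1M 1C; cell block B: 3M 3C)
6. 1 missionary and 1 cannibal ← cell block A.  (cell block A: 2M 2C; cell block B: 2M 2C)
7. 2 missionaries → cell block B.  (cell block A: 0M 2C; cell block B: 4M 2C)
8. 1 cannibal ← cell block A.  (cell block A: 0M 3C; cell block B: 4M 1C)
9. 3 cannibals → cell block B.  (cell block A: 0M 0C; cell block B: 4M 4C)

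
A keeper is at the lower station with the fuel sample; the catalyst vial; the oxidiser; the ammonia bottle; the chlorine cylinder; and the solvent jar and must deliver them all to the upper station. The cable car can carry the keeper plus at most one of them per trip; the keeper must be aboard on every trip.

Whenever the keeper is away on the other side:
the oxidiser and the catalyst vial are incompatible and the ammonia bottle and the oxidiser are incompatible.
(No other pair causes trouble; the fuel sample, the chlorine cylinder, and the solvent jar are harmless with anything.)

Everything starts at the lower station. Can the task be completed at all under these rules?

1. Keeper goes to the upper station with the oxidiser.  [the lower station: the ammonia bottle, the catalyst vial, the chlorine cylinder, the fuel sample, the solvent jar | the upper station: the oxidiser]
2. Keeper goes back to the lower station alone.  [the lower station: the ammonia bottle, the catalyst vial, the chlorine cylinder, the fuel sample, the solvent jar | the upper station: the oxidiser]
3. Keeper goes to the upper station with the fuel sample.  [the lower station: the ammonia bottle, the catalyst vial, the chlorine cylinder, the solvent jar | the upper station: the fuel sample, the oxidiser]
4. Keeper goes back to the lower station alone.  [the lower station: the ammonia bottle, the catalyst vial, the chlorine cylinder, the solvent jar | the upper station: the fuel sample, the oxidiser]
5. Keeper goes to the upper station with the catalyst vial.  [the lower station: the ammonia bottle, the chlorine cylinder, the solvent jar | the upper station: the catalyst vial, the fuel sample, the oxidiser]
6. Keeper goes back to the lower station with the oxidiser.  [the lower station: the ammonia bottle, the chlorine cylinder, the oxidiser, the solvent jar | the upper station: the catalyst vial, the fuel sample]
7. Keeper goes to the upper station with the ammonia bottle.  [the lower station: the chlorine cylinder, the oxidiser, the solvent jar | the upper station: the ammonia bottle, the catalyst vial, the fuel sample]
8. Keeper goes back to the lower station alone.  [the lower station: the chlorine cylinder, the oxidiser, the solvent jar | the upper station: the ammonia bottle, the catalyst vial, the fuel sample]
9. Keeper goes to the upper station with the chlorine cylinder.  [the lower station: the oxidiser, the solvent jar | the upper station: the ammonia bottle, the catalyst vial, the chlorine cylinder, the fuel sample]
10. Keeper goes back to the lower station alone.  [the lower station: the oxidiser, the solvent jar | the upper station: the ammonia bottle, the catalyst vial, the chlorine cylinder, the fuel sample]
11. Keeper goes to the upper station with the solvent jar.  [the lower station: the oxidiser | the upper station: the ammonia bottle, the catalyst vial, the chlorine cylinder, the fuel sample, the solvent jar]
12. Keeper goes back to the lower station alone.  [the lower station: the oxidiser | the upper station: the ammonia bottle, the catalyst vial, the chlorine cylinder, the fuel sample, the solvent jar]
13. Keeper goes to the upper station with the oxidiser.  [the lower station: — | the upper station: the ammonia bottle, the catalyst vial, the chlorine cylinder, the fuel sample, the oxidiser, the solvent jar]

Yes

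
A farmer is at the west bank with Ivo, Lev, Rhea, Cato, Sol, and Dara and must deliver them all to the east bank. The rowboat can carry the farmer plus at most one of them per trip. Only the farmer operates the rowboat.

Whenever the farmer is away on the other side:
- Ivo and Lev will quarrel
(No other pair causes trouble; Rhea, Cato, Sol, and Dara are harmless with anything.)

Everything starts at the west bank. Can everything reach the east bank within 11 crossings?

Yes — this plan uses 11 crossings (≤ 11):
1. Farmer goes to the east bank with Ivo.
2. Farmer goes back to the west bank alone.
3. Farmer goes to the east bank with Rhea.
4. Farmer goes back to the west bank alone.
5. Farmer goes to the east bank with Cato.
6. Farmer goes back to the west bank alone.
7. Farmer goes to the east bank with Sol.
8. Farmer goes back to the west bank alone.
9. Farmer goes to the east bank with Dara.
10. Farmer goes back to the west bank alone.
11. Farmer goes to the east bank with Lev.

Yes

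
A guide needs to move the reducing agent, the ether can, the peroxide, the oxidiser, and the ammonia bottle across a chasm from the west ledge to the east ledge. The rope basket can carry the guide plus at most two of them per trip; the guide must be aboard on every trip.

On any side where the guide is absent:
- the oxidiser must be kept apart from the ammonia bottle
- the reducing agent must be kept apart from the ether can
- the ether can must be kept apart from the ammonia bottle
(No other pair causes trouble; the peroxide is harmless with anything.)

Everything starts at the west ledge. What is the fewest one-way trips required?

5

Counting alone: the guide can take at most 2 across per trip to the east ledge, so moving all 5 needs at least 3 loaded trips out, with a return between consecutive ones — at least 5 crossings.
The plan below uses exactly 5 crossings, so it is optimal:
1. Guide goes to the east ledge with the ammonia bottle and the reducing agent.
2. Guide goes back to the west ledge alone.
3. Guide goes to the east ledge with the peroxide.
4. Guide goes back to the west ledge alone.
5. Guide goes to the east ledge with the ether can and the oxidiser.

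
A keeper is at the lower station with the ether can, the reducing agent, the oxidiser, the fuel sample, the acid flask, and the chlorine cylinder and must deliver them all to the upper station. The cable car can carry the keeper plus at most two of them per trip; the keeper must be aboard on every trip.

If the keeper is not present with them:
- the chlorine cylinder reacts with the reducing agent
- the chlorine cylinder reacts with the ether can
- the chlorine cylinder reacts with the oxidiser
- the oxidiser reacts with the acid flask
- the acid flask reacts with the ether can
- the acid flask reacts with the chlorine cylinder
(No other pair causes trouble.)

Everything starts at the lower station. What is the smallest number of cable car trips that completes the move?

Counting alone: the keeper can take at most 2 across per trip to the upper station, so moving all 6 needs at least 3 loaded trips out, with a return between consecutive ones — at least 5 crossings.
The safety rule pushes this higher. Following every safe sequence of crossings, the most of the 6 that can be at the upper station as the cable car arrives there on crossings 5, 7 is 4, 5 respectively — never all 6.
So no plan with fewer than 9 crossings exists, and this one achieves 9:
1. Keeper goes to the upper station with the acid flask and the chlorine cylinder.  [the lower station: the ether can, the fuel sample, the oxidiser, the reducing agent | the upper station: the acid flask, the chlorine cylinder]
2. Keeper goes back to the lower station with the acid flask.  [the lower station: the acid flask, the ether can, the fuel sample, the oxidiser, the reducing agent | the upper station: the chlorine cylinder]
3. Keeper goes to the upper station with the ether can and the oxidiser.  [the lower station: the acid flask, the fuel sample, the reducing agent | the upper station: the chlorine cylinder, the ether can, the oxidiser]
4. Keeper goes back to the lower station with the chlorine cylinder.  [the lower station: the acid flask, the chlorine cylinder, the fuel sample, the reducing agent | the upper station: the ether can, the oxidiser]
5. Keeper goes to the upper station with the acid flask and the reducing agent.  [the lower station: the chlorine cylinder, the fuel sample | the upper station: the acid flask, the ether can, the oxidiser, the reducing agent]
6. Keeper goes back to the lower station with the acid flask.  [the lower station: the acid flask, the chlorine cylinder, the fuel sample | the upper station: the ether can, the oxidiser, the reducing agent]
7. Keeper goes to the upper station with the acid flask and the fuel sample.  [the lower station: the chlorine cylinder | the upper station: the acid flask, the ether can, the fuel sample, the oxidiser, the reducing agent]
8. Keeper goes back to the lower station with the acid flask.  [the lower station: the acid flask, the chlorine cylinder | the upper station: the ether can, the fuel sample, the oxidiser, the reducing agent]
9. Keeper goes to the upper station with the acid flask and the chlorine cylinder.  [the lower station: — | the upper station: the acid flask, the chlorine cylinder, the ether can, the fuel sample, the oxidiser, the reducing agent]

9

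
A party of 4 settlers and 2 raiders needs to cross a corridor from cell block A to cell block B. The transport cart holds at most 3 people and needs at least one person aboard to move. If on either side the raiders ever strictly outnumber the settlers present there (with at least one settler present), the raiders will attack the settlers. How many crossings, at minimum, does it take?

Counting alone: each trip to cell block B takes at most 3 across and each return brings at least 1 back, so after t trips out (and t−1 returns) at most 3t − (t−1) of the 6 are across; that first reaches 6 at t = 3, so at least 5 crossings are needed.
The plan below uses exactly 5 crossings, so it is optimal:
1. 2 raiders → cell block B.  (cell block A: 4S 0R; cell block B: 0S 2R)
2. 1 raider ← cell block A.  (cell block A: 4S 1R; cell block B: 0S 1R)
3. 2 settlers and 1 raider → cell block B.  (cell block A: 2S 0R; cell block B: 2S 2R)
4. 1 raider ← cell block A.  (cell block A: 2S 1R; cell block B: 2S 1R)
5. 2 settlers and 1 raider → cell block B.  (cell block A: 0S 0R; cell block B: 4S 2R)

5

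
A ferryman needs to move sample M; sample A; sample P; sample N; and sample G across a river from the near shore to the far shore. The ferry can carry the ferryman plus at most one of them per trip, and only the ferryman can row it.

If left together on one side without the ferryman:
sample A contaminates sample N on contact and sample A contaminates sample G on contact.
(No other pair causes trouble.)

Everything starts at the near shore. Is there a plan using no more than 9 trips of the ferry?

Counting alone: the ferryman can take at most 1 across per trip to the far shore, so moving all 5 needs at least 5 loaded trips out, with a return between consecutive ones — at least 9 crossings.
The safety rule pushes this higher. Following every safe sequence of crossings, the most of the 5 that can be at the far shore as the ferry arrives there on crossing 9 is 4 — never all 5.
So the move cannot be finished within 9 crossings. (The shortest complete plan takes 11:)
1. Ferryman goes to the far shore with sample A.  [the near shore: sample G, sample M, sample N, sample P | the far shore: sample A]
2. Ferryman goes back to the near shore alone.  [the near shore: sample G, sample M, sample N, sample P | the far shore: sample A]
3. Ferryman goes to the far shore with sample M.  [the near shore: sample G, sample N, sample P | the far shore: sample A, sample M]
4. Ferryman goes back to the near shore alone.  [the near shore: sample G, sample N, sample P | the far shore: sample A, sample M]
5. Ferryman goes to the far shore with sample P.  [the near shore: sample G, sample N | the far shore: sample A, sample M, sample P]
6. Ferryman goes back to the near shore alone.  [the near shore: sample G, sample N | the far shore: sample A, sample M, sample P]
7. Ferryman goes to the far shore with sample N.  [the near shore: sample G | the far shore: sample A, sample M, sample N, sample P]
8. Ferryman goes back to the near shore with sample A.  [the near shore: sample A, sample G | the far shore: sample M, sample N, sample P]
9. Ferryman goes to the far shore with sample G.  [the near shore: sample A | the far shore: sample G, sample M, sample N, sample P]
10. Ferryman goes back to the near shore alone.  [the near shore: sample A | the far shore: sample G, sample M, sample N, sample P]
11. Ferryman goes to the far shore with sample A.  [the near shore: — | the far shore: sample A, sample G, sample M, sample N, sample P]

No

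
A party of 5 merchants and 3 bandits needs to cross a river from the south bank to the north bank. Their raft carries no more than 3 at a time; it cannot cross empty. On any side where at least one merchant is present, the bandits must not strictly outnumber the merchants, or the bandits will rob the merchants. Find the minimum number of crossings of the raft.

Counting alone: each trip to the north bank takes at most 3 across and each return brings at least 1 back, so after t trips out (and t−1 returns) at most 3t − (t−1) of the 8 are across; that first reaches 8 at t = 4, so at least 7 crossings are needed.
The plan below uses exactly 7 crossings, so it is optimal:
1. 2 bandits → the north bank.  (the south bank: 5M 1B; the north bank: 0M 2B)
2. 1 bandit ← the south bank.  (the south bank: 5M 2B; the north bank: 0M 1B)
3. 2 merchants and 1 bandit → the north bank.  (the south bank: 3M 1B; the north bank: 2M 2B)
4. 1 bandit ← the south bank.  (the south bank: 3M 2B; the north bank: 2M 1B)
5. 1 merchant and 2 bandits → the north bank.  (the south bank: 2M 0B; the north bank: 3M 3B)
6. 1 bandit ← the south bank.  (the south bank: 2M 1B; the north bank: 3M 2B)
7. 2 merchants and 1 bandit → the north bank.  (the south bank: 0M 0B; the north bank: 5M 3B)

7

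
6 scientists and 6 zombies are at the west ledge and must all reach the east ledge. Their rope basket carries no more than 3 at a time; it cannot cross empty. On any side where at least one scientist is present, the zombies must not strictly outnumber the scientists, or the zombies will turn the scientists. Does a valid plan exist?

Following every safe sequence of crossings from the start, the most of the 12 that can be at the east ledge as the rope basket arrives there on crossings 1, 3, 5 is 3, 5, 6 respectively; the best ever achieved is 6 of 12.
From crossing 7 on, no configuration arises that was not already reachable earlier: only 17 distinct safe configurations (who is on which side, and where the rope basket is) can ever be reached, none of them has everyone across, and every continuation just revisits them. They are: 0 scientists + 0 zombies across (rope basket back at the start); 0 scientists + 1 zombie across (rope basket there); 0 scientists + 1 zombie across (rope basket back at the start); 0 scientists + 2 zombies across (rope basket there); 0 scientists + 2 zombies across (rope basket back at the start); 0 scientists + 3 zombies across (rope basket there); 0 scientists + 3 zombies across (rope basket back at the start); 0 scientists + 4 zombies across (rope basket there); 0 scientists + 4 zombies across (rope basket back at the start); 0 scientists + 5 zombies across (rope basket there); 0 scientists + 5 zombies across (rope basket back at the start); 0 scientists + 6 zombies across (rope basket there); 1 scientist + 1 zombie across (rope basket there); 1 scientist + 1 zombie across (rope basket back at the start); 2 scientists + 2 zombies across (rope basket there); 2 scientists + 2 zombies across (rope basket back at the start); 3 scientists + 3 zombies across (rope basket there). So no valid plan exists.

No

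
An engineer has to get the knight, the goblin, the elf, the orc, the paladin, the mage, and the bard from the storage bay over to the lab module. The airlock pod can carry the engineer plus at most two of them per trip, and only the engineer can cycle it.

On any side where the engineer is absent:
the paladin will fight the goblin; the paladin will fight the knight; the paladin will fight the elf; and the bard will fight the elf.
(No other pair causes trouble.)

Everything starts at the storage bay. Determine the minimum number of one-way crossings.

Counting alone: the engineer can take at most 2 across per trip to the lab module, so moving all 7 needs at least 4 loaded trips out, with a return between consecutive ones — at least 7 crossings.
The plan below uses exactly 7 crossings, so it is optimal:
1. Engineer goes to the lab module with the elf and the paladin.
2. Engineer goes back to the storage bay with the paladin.
3. Engineer goes to the lab module with the goblin and the knight.
4. Engineer goes back to the storage bay alone.
5. Engineer goes to the lab module with the mage and the orc.
6. Engineer goes back to the storage bay alone.
7. Engineer goes to the lab module with the bard and the paladin.

7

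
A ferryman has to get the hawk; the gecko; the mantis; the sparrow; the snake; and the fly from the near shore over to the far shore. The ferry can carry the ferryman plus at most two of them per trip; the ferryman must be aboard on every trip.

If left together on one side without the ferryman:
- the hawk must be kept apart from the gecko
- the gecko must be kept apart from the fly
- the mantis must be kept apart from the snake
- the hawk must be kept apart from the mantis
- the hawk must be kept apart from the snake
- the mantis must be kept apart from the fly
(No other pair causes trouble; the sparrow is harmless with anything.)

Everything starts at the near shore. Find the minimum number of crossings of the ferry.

impossible

Whatever the first load, the items left behind include a forbidden pair without the ferryman. No opening move is safe, so no plan exists.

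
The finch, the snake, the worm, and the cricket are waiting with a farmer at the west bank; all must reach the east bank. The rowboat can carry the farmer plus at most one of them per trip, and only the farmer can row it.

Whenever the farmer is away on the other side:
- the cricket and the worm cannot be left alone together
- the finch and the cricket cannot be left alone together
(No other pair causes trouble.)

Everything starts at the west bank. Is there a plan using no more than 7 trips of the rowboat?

No

Counting alone: the farmer can take at most 1 across per trip to the east bank, so moving all 4 needs at least 4 loaded trips out, with a return between consecutive ones — at least 7 crossings.
The safety rule pushes this higher. Following every safe sequence of crossings, the most of the 4 that can be at the east bank as the rowboat arrives there on crossing 7 is 3 — never all 4.
So the move cannot be finished within 7 crossings. (The shortest complete plan takes 9:)
1. Farmer goes to the east bank with the cricket.
2. Farmer goes back to the west bank alone.
3. Farmer goes to the east bank with the finch.
4. Farmer goes back to the west bank with the cricket.
5. Farmer goes to the east bank with the worm.
6. Farmer goes back to the west bank alone.
7. Farmer goes to the east bank with the snake.
8. Farmer goes back to the west bank alone.
9. Farmer goes to the east bank with the cricket.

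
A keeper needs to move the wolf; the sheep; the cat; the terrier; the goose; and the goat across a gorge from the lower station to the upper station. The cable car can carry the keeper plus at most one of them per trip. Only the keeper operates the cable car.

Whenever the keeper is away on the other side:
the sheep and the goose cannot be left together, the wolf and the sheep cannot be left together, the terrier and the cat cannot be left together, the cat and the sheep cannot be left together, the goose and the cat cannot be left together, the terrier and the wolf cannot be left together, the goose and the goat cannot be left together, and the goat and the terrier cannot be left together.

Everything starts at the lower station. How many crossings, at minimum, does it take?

Whatever the first load, the items left behind include a forbidden pair without the keeper. No opening move is safe, so no plan exists.

impossible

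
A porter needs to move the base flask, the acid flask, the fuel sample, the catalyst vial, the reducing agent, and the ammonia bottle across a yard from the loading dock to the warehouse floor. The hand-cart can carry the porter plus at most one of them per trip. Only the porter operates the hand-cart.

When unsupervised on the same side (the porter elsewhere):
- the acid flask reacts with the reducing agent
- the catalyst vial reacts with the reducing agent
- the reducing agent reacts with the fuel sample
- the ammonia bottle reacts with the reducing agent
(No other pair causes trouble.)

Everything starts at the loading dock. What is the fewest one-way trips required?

impossible

Following every safe sequence of crossings from the start, the most of the 6 that can be at the warehouse floor as the hand-cart arrives there on crossings 1, 3, 5 is 1, 2, 3 respectively; the best ever achieved is 3 of 6.
From crossing 7 on, no configuration arises that was not already reachable earlier: only 22 distinct safe configurations (who is on which side, and where the hand-cart is) can ever be reached, none of them has everyone across, and every continuation just revisits them. So no valid plan exists.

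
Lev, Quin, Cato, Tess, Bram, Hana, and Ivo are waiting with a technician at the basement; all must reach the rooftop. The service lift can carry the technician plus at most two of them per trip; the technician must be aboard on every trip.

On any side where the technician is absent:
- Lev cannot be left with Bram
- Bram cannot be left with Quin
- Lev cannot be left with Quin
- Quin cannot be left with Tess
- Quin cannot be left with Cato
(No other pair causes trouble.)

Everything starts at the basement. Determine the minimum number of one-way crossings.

11

Counting alone: the technician can take at most 2 across per trip to the rooftop, so moving all 7 needs at least 4 loaded trips out, with a return between consecutive ones — at least 7 crossings.
The safety rule pushes this higher. Following every safe sequence of crossings, the most of the 7 that can be at the rooftop as the service lift arrives there on crossings 7, 9 is 5, 6 respectively — never all 7.
So no plan with fewer than 11 crossings exists, and this one achieves 11:
1. Technician goes to the rooftop with Lev and Quin.
2. Technician goes back to the basement with Lev.
3. Technician goes to the rooftop with Cato and Lev.
4. Technician goes back to the basement with Quin.
5. Technician goes to the rooftop with Quin and Tess.
6. Technician goes back to the basement with Quin.
7. Technician goes to the rooftop with Hana and Quin.
8. Technician goes back to the basement with Quin.
9. Technician goes to the rooftop with Ivo and Quin.
10. Technician goes back to the basement with Quin.
11. Technician goes to the rooftop with Bram and Quin.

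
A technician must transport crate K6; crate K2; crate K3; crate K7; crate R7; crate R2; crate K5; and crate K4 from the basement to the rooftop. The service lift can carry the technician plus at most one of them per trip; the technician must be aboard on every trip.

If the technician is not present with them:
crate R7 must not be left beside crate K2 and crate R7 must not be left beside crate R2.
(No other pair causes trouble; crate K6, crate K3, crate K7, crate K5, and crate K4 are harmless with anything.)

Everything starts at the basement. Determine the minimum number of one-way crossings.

Counting alone: the technician can take at most 1 across per trip to the rooftop, so moving all 8 needs at least 8 loaded trips out, with a return between consecutive ones — at least 15 crossings.
The safety rule pushes this higher. Following every safe sequence of crossings, the most of the 8 that can be at the rooftop as the service lift arrives there on crossing 15 is 7 — never all 8.
So no plan with fewer than 17 crossings exists, and this one achieves 17:
1. Technician goes to the rooftop with crate R7.
2. Technician goes back to the basement alone.
3. Technician goes to the rooftop with crate K6.
4. Technician goes back to the basement alone.
5. Technician goes to the rooftop with crate K2.
6. Technician goes back to the basement with crate R7.
7. Technician goes to the rooftop with crate R2.
8. Technician goes back to the basement alone.
9. Technician goes to the rooftop with crate K3.
10. Technician goes back to the basement alone.
11. Technician goes to the rooftop with crate K7.
12. Technician goes back to the basement alone.
13. Technician goes to the rooftop with crate K5.
14. Technician goes back to the basement alone.
15. Technician goes to the rooftop with crate K4.
16. Technician goes back to the basement alone.
17. Technician goes to the rooftop with crate R7.

17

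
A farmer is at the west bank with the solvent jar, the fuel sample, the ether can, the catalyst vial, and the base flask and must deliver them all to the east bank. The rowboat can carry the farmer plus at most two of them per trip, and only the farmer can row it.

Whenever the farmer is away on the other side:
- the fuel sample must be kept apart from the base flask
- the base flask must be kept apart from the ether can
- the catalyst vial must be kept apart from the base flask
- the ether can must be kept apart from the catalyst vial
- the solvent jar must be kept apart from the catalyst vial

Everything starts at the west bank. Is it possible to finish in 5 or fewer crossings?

No

Counting alone: the farmer can take at most 2 across per trip to the east bank, so moving all 5 needs at least 3 loaded trips out, with a return between consecutive ones — at least 5 crossings.
The safety rule pushes this higher. Following every safe sequence of crossings, the most of the 5 that can be at the east bank as the rowboat arrives there on crossing 5 is 4 — never all 5.
So the move cannot be finished within 5 crossings. (The shortest complete plan takes 7:)
1. Farmer goes to the east bank with the base flask and the catalyst vial.  [the west bank: the ether can, the fuel sample, the solvent jar | the east bank: the base flask, the catalyst vial]
2. Farmer goes back to the west bank with the catalyst vial.  [the west bank: the catalyst vial, the ether can, the fuel sample, the solvent jar | the east bank: the base flask]
3. Farmer goes to the east bank with the ether can and the solvent jar.  [the west bank: the catalyst vial, the fuel sample | the east bank: the base flask, the ether can, the solvent jar]
4. Farmer goes back to the west bank with the ether can.  [the west bank: the catalyst vial, the ether can, the fuel sample | the east bank: the base flask, the solvent jar]
5. Farmer goes to the east bank with the ether can and the fuel sample.  [the west bank: the catalyst vial | the east bank: the base flask, the ether can, the fuel sample, the solvent jar]
6. Farmer goes back to the west bank with the base flask.  [the west bank: the base flask, the catalyst vial | the east bank: the ether can, the fuel sample, the solvent jar]
7. Farmer goes to the east bank with the base flask and the catalyst vial.  [the west bank: — | the east bank: the base flask, the catalyst vial, the ether can, the fuel sample, the solvent jar]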